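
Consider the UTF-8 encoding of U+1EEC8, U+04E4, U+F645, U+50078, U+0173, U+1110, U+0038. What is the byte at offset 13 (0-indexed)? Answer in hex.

0xC5

U+1EEC8 → 4-byte form F0 9E BB 88 at offsets 0–3.
U+04E4 → 2-byte form D3 A4 at offsets 4–5.
U+F645 → 3-byte form EF 99 85 at offsets 6–8.
U+50078 → 4-byte form F1 90 81 B8 at offsets 9–12.
U+0173 → 2-byte form C5 B3 at offsets 13–14.
Offset 13 falls in char 5's range; it's byte 1 of C5 B3 = 0xC5.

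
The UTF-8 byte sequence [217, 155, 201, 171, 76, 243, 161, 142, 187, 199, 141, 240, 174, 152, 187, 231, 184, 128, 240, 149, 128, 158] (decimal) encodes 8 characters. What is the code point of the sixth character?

Offset 0: leading byte 0xD9 = 11011001 → 2-byte char #1 = D9 9B.
Offset 2: leading byte 0xC9 = 11001001 → 2-byte char #2 = C9 AB.
Offset 4: leading byte 0x4C = 01001100 → 1-byte char #3 = 4C.
Offset 5: leading byte 0xF3 = 11110011 → 4-byte char #4 = F3 A1 8E BB.
Offset 9: leading byte 0xC7 = 11000111 → 2-byte char #5 = C7 8D.
Offset 11: leading byte 0xF0 = 11110000 → 4-byte char #6 = F0 AE 98 BB.
Leading byte 0xF0 = 11110000 matches 11110xxx → 4-byte sequence.
Byte 1: 0xF0 = 11110000, payload 000 (3 bits).
Byte 2: 0xAE = 10101110 (10xxxxxx ✓), payload 101110.
Byte 3: 0x98 = 10011000 (10xxxxxx ✓), payload 011000.
Byte 4: 0xBB = 10111011 (10xxxxxx ✓), payload 111011.
Concatenate: 000101110011000111011 = 0x2E63B (21 bits → U+2E63B).

U+2E63B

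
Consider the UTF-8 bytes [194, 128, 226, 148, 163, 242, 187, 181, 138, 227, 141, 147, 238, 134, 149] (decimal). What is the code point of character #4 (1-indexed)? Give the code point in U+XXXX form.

U+3353

Offset 0: leading byte 0xC2 = 11000010 → 2-byte char #1 = C2 80.
Offset 2: leading byte 0xE2 = 11100010 → 3-byte char #2 = E2 94 A3.
Offset 5: leading byte 0xF2 = 11110010 → 4-byte char #3 = F2 BB B5 8A.
Offset 9: leading byte 0xE3 = 11100011 → 3-byte char #4 = E3 8D 93.
Leading byte 0xE3 = 11100011 matches 1110xxxx → 3-byte sequence.
Byte 1: 0xE3 = 11100011, payload 0011 (4 bits).
Byte 2: 0x8D = 10001101 (10xxxxxx ✓), payload 001101.
Byte 3: 0x93 = 10010011 (10xxxxxx ✓), payload 010011.
Concatenate: 0011001101010011 = 0x3353 (16 bits → U+3353).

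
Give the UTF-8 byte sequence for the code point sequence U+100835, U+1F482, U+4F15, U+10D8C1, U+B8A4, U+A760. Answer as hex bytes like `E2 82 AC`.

U+100835: 4-byte form → F4 80 A0 B5.
U+1F482: 4-byte form → F0 9F 92 82.
U+4F15: 3-byte form → E4 BC 95.
U+10D8C1: 4-byte form → F4 8D A3 81.
U+B8A4: 3-byte form → EB A2 A4.
U+A760: 3-byte form → EA 9D A0.
Concatenated (21 bytes): F4 80 A0 B5 F0 9F 92 82 E4 BC 95 F4 8D A3 81 EB A2 A4 EA 9D A0.

F4 80 A0 B5 F0 9F 92 82 E4 BC 95 F4 8D A3 81 EB A2 A4 EA 9D A0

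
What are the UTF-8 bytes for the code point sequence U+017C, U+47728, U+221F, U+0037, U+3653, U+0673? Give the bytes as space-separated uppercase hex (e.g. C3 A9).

C5 BC F1 87 9C A8 E2 88 9F 37 E3 99 93 D9 B3

U+017C: 2-byte form → C5 BC.
U+47728: 4-byte form → F1 87 9C A8.
U+221F: 3-byte form → E2 88 9F.
U+0037: 1-byte form → 37.
U+3653: 3-byte form → E3 99 93.
U+0673: 2-byte form → D9 B3.
Concatenated (15 bytes): C5 BC F1 87 9C A8 E2 88 9F 37 E3 99 93 D9 B3.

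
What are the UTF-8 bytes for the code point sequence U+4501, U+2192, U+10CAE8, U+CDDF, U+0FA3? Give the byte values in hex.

U+4501: 3-byte form → E4 94 81.
U+2192: 3-byte form → E2 86 92.
U+10CAE8: 4-byte form → F4 8C AB A8.
U+CDDF: 3-byte form → EC B7 9F.
U+0FA3: 3-byte form → E0 BE A3.
Concatenated (16 bytes): E4 94 81 E2 86 92 F4 8C AB A8 EC B7 9F E0 BE A3.

E4 94 81 E2 86 92 F4 8C AB A8 EC B7 9F E0 BE A3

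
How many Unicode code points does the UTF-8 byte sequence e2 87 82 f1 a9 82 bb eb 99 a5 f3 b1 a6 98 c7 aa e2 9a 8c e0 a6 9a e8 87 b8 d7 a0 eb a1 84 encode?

10

Byte at offset 0: 0xE2 = 11100010 → 3-byte char (#1). Advance 3.
Byte at offset 3: 0xF1 = 11110001 → 4-byte char (#2). Advance 4.
Byte at offset 7: 0xEB = 11101011 → 3-byte char (#3). Advance 3.
Byte at offset 10: 0xF3 = 11110011 → 4-byte char (#4). Advance 4.
Byte at offset 14: 0xC7 = 11000111 → 2-byte char (#5). Advance 2.
Byte at offset 16: 0xE2 = 11100010 → 3-byte char (#6). Advance 3.
Byte at offset 19: 0xE0 = 11100000 → 3-byte char (#7). Advance 3.
Byte at offset 22: 0xE8 = 11101000 → 3-byte char (#8). Advance 3.
Byte at offset 25: 0xD7 = 11010111 → 2-byte char (#9). Advance 2.
Byte at offset 27: 0xEB = 11101011 → 3-byte char (#10). Advance 3.
Reached end at offset 30 after 10 code points.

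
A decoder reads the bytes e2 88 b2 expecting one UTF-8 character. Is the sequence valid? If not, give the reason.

valid

Leading byte 0xE2 = 11100010 → 3-byte form.
Continuation bytes 0x88=10001000, 0xB2=10110010 all match 10xxxxxx.
Decoded value 0x2232 is ≥ 0x800 (shortest form) and not a surrogate.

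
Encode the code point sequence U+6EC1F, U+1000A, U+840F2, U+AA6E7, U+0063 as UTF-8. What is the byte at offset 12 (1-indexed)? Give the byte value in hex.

1-indexed offset 12 is 0-indexed offset 11.
U+6EC1F → 4-byte form F1 AE B0 9F at offsets 0–3.
U+1000A → 4-byte form F0 90 80 8A at offsets 4–7.
U+840F2 → 4-byte form F2 84 83 B2 at offsets 8–11.
Offset 11 falls in char 3's range; it's byte 4 of F2 84 83 B2 = 0xB2.

0xB2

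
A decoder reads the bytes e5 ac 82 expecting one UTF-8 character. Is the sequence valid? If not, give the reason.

Leading byte 0xE5 = 11100101 → 3-byte form.
Continuation bytes 0xAC=10101100, 0x82=10000010 all match 10xxxxxx.
Decoded value 0x5B02 is ≥ 0x800 (shortest form) and not a surrogate.

valid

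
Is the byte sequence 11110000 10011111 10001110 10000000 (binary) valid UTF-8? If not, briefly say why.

Leading byte 0xF0 = 11110000 → 4-byte form.
Continuation bytes 0x9F=10011111, 0x8E=10001110, 0x80=10000000 all match 10xxxxxx.
Decoded value 0x1F380 is ≥ 0x10000 (shortest form) and not a surrogate.

valid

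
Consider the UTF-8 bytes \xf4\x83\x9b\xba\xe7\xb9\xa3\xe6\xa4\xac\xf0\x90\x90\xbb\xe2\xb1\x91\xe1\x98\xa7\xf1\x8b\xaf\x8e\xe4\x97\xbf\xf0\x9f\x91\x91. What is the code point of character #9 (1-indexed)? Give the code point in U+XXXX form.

U+1F451

Offset 0: leading byte 0xF4 = 11110100 → 4-byte char #1 = F4 83 9B BA.
Offset 4: leading byte 0xE7 = 11100111 → 3-byte char #2 = E7 B9 A3.
Offset 7: leading byte 0xE6 = 11100110 → 3-byte char #3 = E6 A4 AC.
Offset 10: leading byte 0xF0 = 11110000 → 4-byte char #4 = F0 90 90 BB.
Offset 14: leading byte 0xE2 = 11100010 → 3-byte char #5 = E2 B1 91.
Offset 17: leading byte 0xE1 = 11100001 → 3-byte char #6 = E1 98 A7.
Offset 20: leading byte 0xF1 = 11110001 → 4-byte char #7 = F1 8B AF 8E.
Offset 24: leading byte 0xE4 = 11100100 → 3-byte char #8 = E4 97 BF.
Offset 27: leading byte 0xF0 = 11110000 → 4-byte char #9 = F0 9F 91 91.
Leading byte 0xF0 = 11110000 matches 11110xxx → 4-byte sequence.
Byte 1: 0xF0 = 11110000, payload 000 (3 bits).
Byte 2: 0x9F = 10011111 (10xxxxxx ✓), payload 011111.
Byte 3: 0x91 = 10010001 (10xxxxxx ✓), payload 010001.
Byte 4: 0x91 = 10010001 (10xxxxxx ✓), payload 010001.
Concatenate: 000011111010001010001 = 0x1F451 (21 bits → U+1F451).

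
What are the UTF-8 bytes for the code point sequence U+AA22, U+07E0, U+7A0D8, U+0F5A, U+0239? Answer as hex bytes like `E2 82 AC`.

EA A8 A2 DF A0 F1 BA 83 98 E0 BD 9A C8 B9

U+AA22: 3-byte form → EA A8 A2.
U+07E0: 2-byte form → DF A0.
U+7A0D8: 4-byte form → F1 BA 83 98.
U+0F5A: 3-byte form → E0 BD 9A.
U+0239: 2-byte form → C8 B9.
Concatenated (14 bytes): EA A8 A2 DF A0 F1 BA 83 98 E0 BD 9A C8 B9.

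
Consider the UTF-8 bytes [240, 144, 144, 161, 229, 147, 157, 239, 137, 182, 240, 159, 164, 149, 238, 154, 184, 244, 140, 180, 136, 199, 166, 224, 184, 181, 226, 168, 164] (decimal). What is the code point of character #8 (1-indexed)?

U+0E35

Offset 0: leading byte 0xF0 = 11110000 → 4-byte char #1 = F0 90 90 A1.
Offset 4: leading byte 0xE5 = 11100101 → 3-byte char #2 = E5 93 9D.
Offset 7: leading byte 0xEF = 11101111 → 3-byte char #3 = EF 89 B6.
Offset 10: leading byte 0xF0 = 11110000 → 4-byte char #4 = F0 9F A4 95.
Offset 14: leading byte 0xEE = 11101110 → 3-byte char #5 = EE 9A B8.
Offset 17: leading byte 0xF4 = 11110100 → 4-byte char #6 = F4 8C B4 88.
Offset 21: leading byte 0xC7 = 11000111 → 2-byte char #7 = C7 A6.
Offset 23: leading byte 0xE0 = 11100000 → 3-byte char #8 = E0 B8 B5.
Leading byte 0xE0 = 11100000 matches 1110xxxx → 3-byte sequence.
Byte 1: 0xE0 = 11100000, payload 0000 (4 bits).
Byte 2: 0xB8 = 10111000 (10xxxxxx ✓), payload 111000.
Byte 3: 0xB5 = 10110101 (10xxxxxx ✓), payload 110101.
Concatenate: 0000111000110101 = 0xE35 (16 bits → U+0E35).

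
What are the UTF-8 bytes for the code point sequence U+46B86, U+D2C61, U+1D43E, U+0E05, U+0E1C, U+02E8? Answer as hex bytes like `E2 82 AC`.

U+46B86: 4-byte form → F1 86 AE 86.
U+D2C61: 4-byte form → F3 92 B1 A1.
U+1D43E: 4-byte form → F0 9D 90 BE.
U+0E05: 3-byte form → E0 B8 85.
U+0E1C: 3-byte form → E0 B8 9C.
U+02E8: 2-byte form → CB A8.
Concatenated (20 bytes): F1 86 AE 86 F3 92 B1 A1 F0 9D 90 BE E0 B8 85 E0 B8 9C CB A8.

F1 86 AE 86 F3 92 B1 A1 F0 9D 90 BE E0 B8 85 E0 B8 9C CB A8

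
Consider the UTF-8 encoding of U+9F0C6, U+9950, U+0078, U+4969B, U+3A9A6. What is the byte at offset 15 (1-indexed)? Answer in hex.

0xA6

1-indexed offset 15 is 0-indexed offset 14.
U+9F0C6 → 4-byte form F2 9F 83 86 at offsets 0–3.
U+9950 → 3-byte form E9 A5 90 at offsets 4–6.
U+0078 → 1-byte form 78 at offsets 7–7.
U+4969B → 4-byte form F1 89 9A 9B at offsets 8–11.
U+3A9A6 → 4-byte form F0 BA A6 A6 at offsets 12–15.
Offset 14 falls in char 5's range; it's byte 3 of F0 BA A6 A6 = 0xA6.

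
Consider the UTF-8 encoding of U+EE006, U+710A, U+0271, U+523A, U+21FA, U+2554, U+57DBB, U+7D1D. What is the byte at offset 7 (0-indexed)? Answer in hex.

0xC9

U+EE006 → 4-byte form F3 AE 80 86 at offsets 0–3.
U+710A → 3-byte form E7 84 8A at offsets 4–6.
U+0271 → 2-byte form C9 B1 at offsets 7–8.
Offset 7 falls in char 3's range; it's byte 1 of C9 B1 = 0xC9.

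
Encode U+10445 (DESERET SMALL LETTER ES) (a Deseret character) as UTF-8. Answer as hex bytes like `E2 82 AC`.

U+10445 = 0x10445 = 66629 decimal. In range U+10000–U+10FFFF → 4-byte form: 11110xxx 10xxxxxx 10xxxxxx 10xxxxxx.
Binary (21 bits): 000010000010001000101.
Split 3+6+6+6: 000 | 010000 | 010001 | 000101.
Byte 1: 11110000 = 0xF0.
Byte 2: 10010000 = 0x90.
Byte 3: 10010001 = 0x91.
Byte 4: 10000101 = 0x85.

F0 90 91 85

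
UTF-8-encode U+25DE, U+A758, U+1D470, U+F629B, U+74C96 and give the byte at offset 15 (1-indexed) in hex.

1-indexed offset 15 is 0-indexed offset 14.
U+25DE → 3-byte form E2 97 9E at offsets 0–2.
U+A758 → 3-byte form EA 9D 98 at offsets 3–5.
U+1D470 → 4-byte form F0 9D 91 B0 at offsets 6–9.
U+F629B → 4-byte form F3 B6 8A 9B at offsets 10–13.
U+74C96 → 4-byte form F1 B4 B2 96 at offsets 14–17.
Offset 14 falls in char 5's range; it's byte 1 of F1 B4 B2 96 = 0xF1.

0xF1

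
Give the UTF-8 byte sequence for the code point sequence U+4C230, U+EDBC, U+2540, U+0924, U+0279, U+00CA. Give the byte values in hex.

F1 8C 88 B0 EE B6 BC E2 95 80 E0 A4 A4 C9 B9 C3 8A

U+4C230: 4-byte form → F1 8C 88 B0.
U+EDBC: 3-byte form → EE B6 BC.
U+2540: 3-byte form → E2 95 80.
U+0924: 3-byte form → E0 A4 A4.
U+0279: 2-byte form → C9 B9.
U+00CA: 2-byte form → C3 8A.
Concatenated (17 bytes): F1 8C 88 B0 EE B6 BC E2 95 80 E0 A4 A4 C9 B9 C3 8A.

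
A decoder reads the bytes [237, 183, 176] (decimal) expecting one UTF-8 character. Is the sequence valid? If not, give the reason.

Structurally a 3-byte sequence; payload = 0xDDF0.
But 0xDDF0 is in U+D800–U+DFFF, the surrogate range. Surrogates are not Unicode scalar values and are forbidden in UTF-8.

invalid (encodes a surrogate (U+D800–U+DFFF))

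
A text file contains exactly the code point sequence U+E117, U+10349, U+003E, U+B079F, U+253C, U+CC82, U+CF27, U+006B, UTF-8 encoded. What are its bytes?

EE 84 97 F0 90 8D 89 3E F2 B0 9E 9F E2 94 BC EC B2 82 EC BC A7 6B

U+E117: 3-byte form → EE 84 97.
U+10349: 4-byte form → F0 90 8D 89.
U+003E: 1-byte form → 3E.
U+B079F: 4-byte form → F2 B0 9E 9F.
U+253C: 3-byte form → E2 94 BC.
U+CC82: 3-byte form → EC B2 82.
U+CF27: 3-byte form → EC BC A7.
U+006B: 1-byte form → 6B.
Concatenated (22 bytes): EE 84 97 F0 90 8D 89 3E F2 B0 9E 9F E2 94 BC EC B2 82 EC BC A7 6B.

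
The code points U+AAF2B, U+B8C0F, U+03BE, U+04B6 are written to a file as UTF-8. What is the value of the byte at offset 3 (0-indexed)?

0xAB

U+AAF2B → 4-byte form F2 AA BC AB at offsets 0–3.
Offset 3 falls in char 1's range; it's byte 4 of F2 AA BC AB = 0xAB.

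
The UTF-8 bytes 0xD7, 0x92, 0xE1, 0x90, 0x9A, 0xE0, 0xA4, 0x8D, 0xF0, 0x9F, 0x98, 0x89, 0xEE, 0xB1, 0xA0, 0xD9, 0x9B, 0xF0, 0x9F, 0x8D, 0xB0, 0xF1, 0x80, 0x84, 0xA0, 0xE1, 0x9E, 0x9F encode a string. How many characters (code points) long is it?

9

Byte at offset 0: 0xD7 = 11010111 → 2-byte char (#1). Advance 2.
Byte at offset 2: 0xE1 = 11100001 → 3-byte char (#2). Advance 3.
Byte at offset 5: 0xE0 = 11100000 → 3-byte char (#3). Advance 3.
Byte at offset 8: 0xF0 = 11110000 → 4-byte char (#4). Advance 4.
Byte at offset 12: 0xEE = 11101110 → 3-byte char (#5). Advance 3.
Byte at offset 15: 0xD9 = 11011001 → 2-byte char (#6). Advance 2.
Byte at offset 17: 0xF0 = 11110000 → 4-byte char (#7). Advance 4.
Byte at offset 21: 0xF1 = 11110001 → 4-byte char (#8). Advance 4.
Byte at offset 25: 0xE1 = 11100001 → 3-byte char (#9). Advance 3.
Reached end at offset 28 after 9 code points.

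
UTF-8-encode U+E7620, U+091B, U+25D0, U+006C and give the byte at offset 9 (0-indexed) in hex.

U+E7620 → 4-byte form F3 A7 98 A0 at offsets 0–3.
U+091B → 3-byte form E0 A4 9B at offsets 4–6.
U+25D0 → 3-byte form E2 97 90 at offsets 7–9.
Offset 9 falls in char 3's range; it's byte 3 of E2 97 90 = 0x90.

0x90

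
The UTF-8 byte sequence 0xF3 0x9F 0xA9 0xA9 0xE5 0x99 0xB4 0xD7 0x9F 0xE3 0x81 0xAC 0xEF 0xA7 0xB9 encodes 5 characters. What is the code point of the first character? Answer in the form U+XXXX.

U+DFA69

Offset 0: leading byte 0xF3 = 11110011 → 4-byte char #1 = F3 9F A9 A9.
Leading byte 0xF3 = 11110011 matches 11110xxx → 4-byte sequence.
Byte 1: 0xF3 = 11110011, payload 011 (3 bits).
Byte 2: 0x9F = 10011111 (10xxxxxx ✓), payload 011111.
Byte 3: 0xA9 = 10101001 (10xxxxxx ✓), payload 101001.
Byte 4: 0xA9 = 10101001 (10xxxxxx ✓), payload 101001.
Concatenate: 011011111101001101001 = 0xDFA69 (21 bits → U+DFA69).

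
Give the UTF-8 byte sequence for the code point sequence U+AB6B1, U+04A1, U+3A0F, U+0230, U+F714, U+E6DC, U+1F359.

U+AB6B1: 4-byte form → F2 AB 9A B1.
U+04A1: 2-byte form → D2 A1.
U+3A0F: 3-byte form → E3 A8 8F.
U+0230: 2-byte form → C8 B0.
U+F714: 3-byte form → EF 9C 94.
U+E6DC: 3-byte form → EE 9B 9C.
U+1F359: 4-byte form → F0 9F 8D 99.
Concatenated (21 bytes): F2 AB 9A B1 D2 A1 E3 A8 8F C8 B0 EF 9C 94 EE 9B 9C F0 9F 8D 99.

F2 AB 9A B1 D2 A1 E3 A8 8F C8 B0 EF 9C 94 EE 9B 9C F0 9F 8D 99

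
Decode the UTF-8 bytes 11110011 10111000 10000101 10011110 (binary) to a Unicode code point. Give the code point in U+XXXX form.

Leading byte 0xF3 = 11110011 matches 11110xxx → 4-byte sequence.
Byte 1: 0xF3 = 11110011, payload 011 (3 bits).
Byte 2: 0xB8 = 10111000 (10xxxxxx ✓), payload 111000.
Byte 3: 0x85 = 10000101 (10xxxxxx ✓), payload 000101.
Byte 4: 0x9E = 10011110 (10xxxxxx ✓), payload 011110.
Concatenate: 011111000000101011110 = 0xF815E (21 bits → U+F815E).

U+F815E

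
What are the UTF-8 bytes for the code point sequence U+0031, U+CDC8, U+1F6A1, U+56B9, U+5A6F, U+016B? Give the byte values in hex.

31 EC B7 88 F0 9F 9A A1 E5 9A B9 E5 A9 AF C5 AB

U+0031: 1-byte form → 31.
U+CDC8: 3-byte form → EC B7 88.
U+1F6A1: 4-byte form → F0 9F 9A A1.
U+56B9: 3-byte form → E5 9A B9.
U+5A6F: 3-byte form → E5 A9 AF.
U+016B: 2-byte form → C5 AB.
Concatenated (16 bytes): 31 EC B7 88 F0 9F 9A A1 E5 9A B9 E5 A9 AF C5 AB.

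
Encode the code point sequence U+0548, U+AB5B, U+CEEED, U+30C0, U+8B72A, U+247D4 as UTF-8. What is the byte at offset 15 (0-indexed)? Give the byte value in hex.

0xAA

U+0548 → 2-byte form D5 88 at offsets 0–1.
U+AB5B → 3-byte form EA AD 9B at offsets 2–4.
U+CEEED → 4-byte form F3 8E BB AD at offsets 5–8.
U+30C0 → 3-byte form E3 83 80 at offsets 9–11.
U+8B72A → 4-byte form F2 8B 9C AA at offsets 12–15.
Offset 15 falls in char 5's range; it's byte 4 of F2 8B 9C AA = 0xAA.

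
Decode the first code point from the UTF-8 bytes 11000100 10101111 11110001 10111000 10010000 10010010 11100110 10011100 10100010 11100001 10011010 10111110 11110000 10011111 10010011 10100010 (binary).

U+012F

Offset 0: leading byte 0xC4 = 11000100 → 2-byte char #1 = C4 AF.
Leading byte 0xC4 = 11000100 matches 110xxxxx → 2-byte sequence.
Byte 1: 0xC4 = 11000100, payload 00100 (5 bits).
Byte 2: 0xAF = 10101111 (10xxxxxx ✓), payload 101111.
Concatenate: 00100101111 = 0x12F (11 bits → U+012F).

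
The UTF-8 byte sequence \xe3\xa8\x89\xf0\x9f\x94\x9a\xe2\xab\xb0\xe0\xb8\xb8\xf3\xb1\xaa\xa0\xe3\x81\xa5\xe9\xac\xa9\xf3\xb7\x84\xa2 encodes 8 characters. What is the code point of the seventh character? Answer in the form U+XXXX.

U+9B29

Offset 0: leading byte 0xE3 = 11100011 → 3-byte char #1 = E3 A8 89.
Offset 3: leading byte 0xF0 = 11110000 → 4-byte char #2 = F0 9F 94 9A.
Offset 7: leading byte 0xE2 = 11100010 → 3-byte char #3 = E2 AB B0.
Offset 10: leading byte 0xE0 = 11100000 → 3-byte char #4 = E0 B8 B8.
Offset 13: leading byte 0xF3 = 11110011 → 4-byte char #5 = F3 B1 AA A0.
Offset 17: leading byte 0xE3 = 11100011 → 3-byte char #6 = E3 81 A5.
Offset 20: leading byte 0xE9 = 11101001 → 3-byte char #7 = E9 AC A9.
Leading byte 0xE9 = 11101001 matches 1110xxxx → 3-byte sequence.
Byte 1: 0xE9 = 11101001, payload 1001 (4 bits).
Byte 2: 0xAC = 10101100 (10xxxxxx ✓), payload 101100.
Byte 3: 0xA9 = 10101001 (10xxxxxx ✓), payload 101001.
Concatenate: 1001101100101001 = 0x9B29 (16 bits → U+9B29).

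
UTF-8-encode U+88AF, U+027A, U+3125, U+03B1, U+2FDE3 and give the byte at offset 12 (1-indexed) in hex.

1-indexed offset 12 is 0-indexed offset 11.
U+88AF → 3-byte form E8 A2 AF at offsets 0–2.
U+027A → 2-byte form C9 BA at offsets 3–4.
U+3125 → 3-byte form E3 84 A5 at offsets 5–7.
U+03B1 → 2-byte form CE B1 at offsets 8–9.
U+2FDE3 → 4-byte form F0 AF B7 A3 at offsets 10–13.
Offset 11 falls in char 5's range; it's byte 2 of F0 AF B7 A3 = 0xAF.

0xAF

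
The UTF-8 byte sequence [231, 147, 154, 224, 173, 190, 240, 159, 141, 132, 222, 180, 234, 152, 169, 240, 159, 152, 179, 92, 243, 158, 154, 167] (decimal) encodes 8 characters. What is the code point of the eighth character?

U+DE6A7

Offset 0: leading byte 0xE7 = 11100111 → 3-byte char #1 = E7 93 9A.
Offset 3: leading byte 0xE0 = 11100000 → 3-byte char #2 = E0 AD BE.
Offset 6: leading byte 0xF0 = 11110000 → 4-byte char #3 = F0 9F 8D 84.
Offset 10: leading byte 0xDE = 11011110 → 2-byte char #4 = DE B4.
Offset 12: leading byte 0xEA = 11101010 → 3-byte char #5 = EA 98 A9.
Offset 15: leading byte 0xF0 = 11110000 → 4-byte char #6 = F0 9F 98 B3.
Offset 19: leading byte 0x5C = 01011100 → 1-byte char #7 = 5C.
Offset 20: leading byte 0xF3 = 11110011 → 4-byte char #8 = F3 9E 9A A7.
Leading byte 0xF3 = 11110011 matches 11110xxx → 4-byte sequence.
Byte 1: 0xF3 = 11110011, payload 011 (3 bits).
Byte 2: 0x9E = 10011110 (10xxxxxx ✓), payload 011110.
Byte 3: 0x9A = 10011010 (10xxxxxx ✓), payload 011010.
Byte 4: 0xA7 = 10100111 (10xxxxxx ✓), payload 100111.
Concatenate: 011011110011010100111 = 0xDE6A7 (21 bits → U+DE6A7).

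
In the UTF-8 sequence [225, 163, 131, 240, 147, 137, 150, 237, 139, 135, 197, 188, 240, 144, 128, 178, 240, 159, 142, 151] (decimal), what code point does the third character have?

U+D2C7

Offset 0: leading byte 0xE1 = 11100001 → 3-byte char #1 = E1 A3 83.
Offset 3: leading byte 0xF0 = 11110000 → 4-byte char #2 = F0 93 89 96.
Offset 7: leading byte 0xED = 11101101 → 3-byte char #3 = ED 8B 87.
Leading byte 0xED = 11101101 matches 1110xxxx → 3-byte sequence.
Byte 1: 0xED = 11101101, payload 1101 (4 bits).
Byte 2: 0x8B = 10001011 (10xxxxxx ✓), payload 001011.
Byte 3: 0x87 = 10000111 (10xxxxxx ✓), payload 000111.
Concatenate: 1101001011000111 = 0xD2C7 (16 bits → U+D2C7).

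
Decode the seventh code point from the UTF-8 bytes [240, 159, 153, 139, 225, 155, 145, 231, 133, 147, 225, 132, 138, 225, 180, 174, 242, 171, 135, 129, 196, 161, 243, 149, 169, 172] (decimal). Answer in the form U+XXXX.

U+0121

Offset 0: leading byte 0xF0 = 11110000 → 4-byte char #1 = F0 9F 99 8B.
Offset 4: leading byte 0xE1 = 11100001 → 3-byte char #2 = E1 9B 91.
Offset 7: leading byte 0xE7 = 11100111 → 3-byte char #3 = E7 85 93.
Offset 10: leading byte 0xE1 = 11100001 → 3-byte char #4 = E1 84 8A.
Offset 13: leading byte 0xE1 = 11100001 → 3-byte char #5 = E1 B4 AE.
Offset 16: leading byte 0xF2 = 11110010 → 4-byte char #6 = F2 AB 87 81.
Offset 20: leading byte 0xC4 = 11000100 → 2-byte char #7 = C4 A1.
Leading byte 0xC4 = 11000100 matches 110xxxxx → 2-byte sequence.
Byte 1: 0xC4 = 11000100, payload 00100 (5 bits).
Byte 2: 0xA1 = 10100001 (10xxxxxx ✓), payload 100001.
Concatenate: 00100100001 = 0x121 (11 bits → U+0121).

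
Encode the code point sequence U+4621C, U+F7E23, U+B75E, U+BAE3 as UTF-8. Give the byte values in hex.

F1 86 88 9C F3 B7 B8 A3 EB 9D 9E EB AB A3

U+4621C: 4-byte form → F1 86 88 9C.
U+F7E23: 4-byte form → F3 B7 B8 A3.
U+B75E: 3-byte form → EB 9D 9E.
U+BAE3: 3-byte form → EB AB A3.
Concatenated (14 bytes): F1 86 88 9C F3 B7 B8 A3 EB 9D 9E EB AB A3.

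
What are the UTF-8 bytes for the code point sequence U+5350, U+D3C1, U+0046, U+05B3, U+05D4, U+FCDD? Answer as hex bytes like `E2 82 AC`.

E5 8D 90 ED 8F 81 46 D6 B3 D7 94 EF B3 9D

U+5350: 3-byte form → E5 8D 90.
U+D3C1: 3-byte form → ED 8F 81.
U+0046: 1-byte form → 46.
U+05B3: 2-byte form → D6 B3.
U+05D4: 2-byte form → D7 94.
U+FCDD: 3-byte form → EF B3 9D.
Concatenated (14 bytes): E5 8D 90 ED 8F 81 46 D6 B3 D7 94 EF B3 9D.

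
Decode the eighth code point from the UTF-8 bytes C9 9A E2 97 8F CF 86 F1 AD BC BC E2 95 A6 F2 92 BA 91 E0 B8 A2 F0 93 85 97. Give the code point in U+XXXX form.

U+13157

Offset 0: leading byte 0xC9 = 11001001 → 2-byte char #1 = C9 9A.
Offset 2: leading byte 0xE2 = 11100010 → 3-byte char #2 = E2 97 8F.
Offset 5: leading byte 0xCF = 11001111 → 2-byte char #3 = CF 86.
Offset 7: leading byte 0xF1 = 11110001 → 4-byte char #4 = F1 AD BC BC.
Offset 11: leading byte 0xE2 = 11100010 → 3-byte char #5 = E2 95 A6.
Offset 14: leading byte 0xF2 = 11110010 → 4-byte char #6 = F2 92 BA 91.
Offset 18: leading byte 0xE0 = 11100000 → 3-byte char #7 = E0 B8 A2.
Offset 21: leading byte 0xF0 = 11110000 → 4-byte char #8 = F0 93 85 97.
Leading byte 0xF0 = 11110000 matches 11110xxx → 4-byte sequence.
Byte 1: 0xF0 = 11110000, payload 000 (3 bits).
Byte 2: 0x93 = 10010011 (10xxxxxx ✓), payload 010011.
Byte 3: 0x85 = 10000101 (10xxxxxx ✓), payload 000101.
Byte 4: 0x97 = 10010111 (10xxxxxx ✓), payload 010111.
Concatenate: 000010011000101010111 = 0x13157 (21 bits → U+13157).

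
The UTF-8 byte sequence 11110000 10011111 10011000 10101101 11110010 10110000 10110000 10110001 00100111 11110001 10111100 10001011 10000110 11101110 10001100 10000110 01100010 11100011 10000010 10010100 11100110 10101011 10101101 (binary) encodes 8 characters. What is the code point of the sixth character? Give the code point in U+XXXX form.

Offset 0: leading byte 0xF0 = 11110000 → 4-byte char #1 = F0 9F 98 AD.
Offset 4: leading byte 0xF2 = 11110010 → 4-byte char #2 = F2 B0 B0 B1.
Offset 8: leading byte 0x27 = 00100111 → 1-byte char #3 = 27.
Offset 9: leading byte 0xF1 = 11110001 → 4-byte char #4 = F1 BC 8B 86.
Offset 13: leading byte 0xEE = 11101110 → 3-byte char #5 = EE 8C 86.
Offset 16: leading byte 0x62 = 01100010 → 1-byte char #6 = 62.
Leading byte 0x62 = 01100010 matches 0xxxxxxx → 1-byte sequence.
Byte 1: 0x62 = 01100010, payload 1100010 (7 bits).
Concatenate: 1100010 = 0x62 (7 bits → U+0062).

U+0062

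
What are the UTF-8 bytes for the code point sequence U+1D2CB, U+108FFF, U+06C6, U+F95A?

U+1D2CB: 4-byte form → F0 9D 8B 8B.
U+108FFF: 4-byte form → F4 88 BF BF.
U+06C6: 2-byte form → DB 86.
U+F95A: 3-byte form → EF A5 9A.
Concatenated (13 bytes): F0 9D 8B 8B F4 88 BF BF DB 86 EF A5 9A.

F0 9D 8B 8B F4 88 BF BF DB 86 EF A5 9A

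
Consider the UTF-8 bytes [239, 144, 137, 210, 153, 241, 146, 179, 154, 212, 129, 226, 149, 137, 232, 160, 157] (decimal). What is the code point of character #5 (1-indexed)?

Offset 0: leading byte 0xEF = 11101111 → 3-byte char #1 = EF 90 89.
Offset 3: leading byte 0xD2 = 11010010 → 2-byte char #2 = D2 99.
Offset 5: leading byte 0xF1 = 11110001 → 4-byte char #3 = F1 92 B3 9A.
Offset 9: leading byte 0xD4 = 11010100 → 2-byte char #4 = D4 81.
Offset 11: leading byte 0xE2 = 11100010 → 3-byte char #5 = E2 95 89.
Leading byte 0xE2 = 11100010 matches 1110xxxx → 3-byte sequence.
Byte 1: 0xE2 = 11100010, payload 0010 (4 bits).
Byte 2: 0x95 = 10010101 (10xxxxxx ✓), payload 010101.
Byte 3: 0x89 = 10001001 (10xxxxxx ✓), payload 001001.
Concatenate: 0010010101001001 = 0x2549 (16 bits → U+2549).

U+2549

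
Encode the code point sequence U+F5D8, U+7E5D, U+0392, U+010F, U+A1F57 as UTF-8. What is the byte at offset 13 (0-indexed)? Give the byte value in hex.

U+F5D8 → 3-byte form EF 97 98 at offsets 0–2.
U+7E5D → 3-byte form E7 B9 9D at offsets 3–5.
U+0392 → 2-byte form CE 92 at offsets 6–7.
U+010F → 2-byte form C4 8F at offsets 8–9.
U+A1F57 → 4-byte form F2 A1 BD 97 at offsets 10–13.
Offset 13 falls in char 5's range; it's byte 4 of F2 A1 BD 97 = 0x97.

0x97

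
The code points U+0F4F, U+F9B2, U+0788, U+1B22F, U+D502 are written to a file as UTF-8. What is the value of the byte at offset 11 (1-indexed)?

1-indexed offset 11 is 0-indexed offset 10.
U+0F4F → 3-byte form E0 BD 8F at offsets 0–2.
U+F9B2 → 3-byte form EF A6 B2 at offsets 3–5.
U+0788 → 2-byte form DE 88 at offsets 6–7.
U+1B22F → 4-byte form F0 9B 88 AF at offsets 8–11.
Offset 10 falls in char 4's range; it's byte 3 of F0 9B 88 AF = 0x88.

0x88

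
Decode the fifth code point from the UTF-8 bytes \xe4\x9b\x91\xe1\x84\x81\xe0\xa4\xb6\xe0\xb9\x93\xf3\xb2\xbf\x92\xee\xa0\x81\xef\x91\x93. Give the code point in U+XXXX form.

Offset 0: leading byte 0xE4 = 11100100 → 3-byte char #1 = E4 9B 91.
Offset 3: leading byte 0xE1 = 11100001 → 3-byte char #2 = E1 84 81.
Offset 6: leading byte 0xE0 = 11100000 → 3-byte char #3 = E0 A4 B6.
Offset 9: leading byte 0xE0 = 11100000 → 3-byte char #4 = E0 B9 93.
Offset 12: leading byte 0xF3 = 11110011 → 4-byte char #5 = F3 B2 BF 92.
Leading byte 0xF3 = 11110011 matches 11110xxx → 4-byte sequence.
Byte 1: 0xF3 = 11110011, payload 011 (3 bits).
Byte 2: 0xB2 = 10110010 (10xxxxxx ✓), payload 110010.
Byte 3: 0xBF = 10111111 (10xxxxxx ✓), payload 111111.
Byte 4: 0x92 = 10010010 (10xxxxxx ✓), payload 010010.
Concatenate: 011110010111111010010 = 0xF2FD2 (21 bits → U+F2FD2).

U+F2FD2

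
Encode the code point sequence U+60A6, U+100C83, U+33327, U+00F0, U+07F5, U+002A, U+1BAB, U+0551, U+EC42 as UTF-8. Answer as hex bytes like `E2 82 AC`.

U+60A6: 3-byte form → E6 82 A6.
U+100C83: 4-byte form → F4 80 B2 83.
U+33327: 4-byte form → F0 B3 8C A7.
U+00F0: 2-byte form → C3 B0.
U+07F5: 2-byte form → DF B5.
U+002A: 1-byte form → 2A.
U+1BAB: 3-byte form → E1 AE AB.
U+0551: 2-byte form → D5 91.
U+EC42: 3-byte form → EE B1 82.
Concatenated (24 bytes): E6 82 A6 F4 80 B2 83 F0 B3 8C A7 C3 B0 DF B5 2A E1 AE AB D5 91 EE B1 82.

E6 82 A6 F4 80 B2 83 F0 B3 8C A7 C3 B0 DF B5 2A E1 AE AB D5 91 EE B1 82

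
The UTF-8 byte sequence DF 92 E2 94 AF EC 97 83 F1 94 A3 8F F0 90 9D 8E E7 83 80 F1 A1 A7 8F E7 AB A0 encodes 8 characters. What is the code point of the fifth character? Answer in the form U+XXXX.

U+1074E

Offset 0: leading byte 0xDF = 11011111 → 2-byte char #1 = DF 92.
Offset 2: leading byte 0xE2 = 11100010 → 3-byte char #2 = E2 94 AF.
Offset 5: leading byte 0xEC = 11101100 → 3-byte char #3 = EC 97 83.
Offset 8: leading byte 0xF1 = 11110001 → 4-byte char #4 = F1 94 A3 8F.
Offset 12: leading byte 0xF0 = 11110000 → 4-byte char #5 = F0 90 9D 8E.
Leading byte 0xF0 = 11110000 matches 11110xxx → 4-byte sequence.
Byte 1: 0xF0 = 11110000, payload 000 (3 bits).
Byte 2: 0x90 = 10010000 (10xxxxxx ✓), payload 010000.
Byte 3: 0x9D = 10011101 (10xxxxxx ✓), payload 011101.
Byte 4: 0x8E = 10001110 (10xxxxxx ✓), payload 001110.
Concatenate: 000010000011101001110 = 0x1074E (21 bits → U+1074E).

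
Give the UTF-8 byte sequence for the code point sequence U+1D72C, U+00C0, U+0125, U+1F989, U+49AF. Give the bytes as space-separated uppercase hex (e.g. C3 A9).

F0 9D 9C AC C3 80 C4 A5 F0 9F A6 89 E4 A6 AF

U+1D72C: 4-byte form → F0 9D 9C AC.
U+00C0: 2-byte form → C3 80.
U+0125: 2-byte form → C4 A5.
U+1F989: 4-byte form → F0 9F A6 89.
U+49AF: 3-byte form → E4 A6 AF.
Concatenated (15 bytes): F0 9D 9C AC C3 80 C4 A5 F0 9F A6 89 E4 A6 AF.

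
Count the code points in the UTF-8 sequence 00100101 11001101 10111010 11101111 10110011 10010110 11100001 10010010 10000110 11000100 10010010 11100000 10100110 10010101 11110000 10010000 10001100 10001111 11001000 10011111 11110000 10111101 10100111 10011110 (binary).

9

Byte at offset 0: 0x25 = 00100101 → 1-byte char (#1). Advance 1.
Byte at offset 1: 0xCD = 11001101 → 2-byte char (#2). Advance 2.
Byte at offset 3: 0xEF = 11101111 → 3-byte char (#3). Advance 3.
Byte at offset 6: 0xE1 = 11100001 → 3-byte char (#4). Advance 3.
Byte at offset 9: 0xC4 = 11000100 → 2-byte char (#5). Advance 2.
Byte at offset 11: 0xE0 = 11100000 → 3-byte char (#6). Advance 3.
Byte at offset 14: 0xF0 = 11110000 → 4-byte char (#7). Advance 4.
Byte at offset 18: 0xC8 = 11001000 → 2-byte char (#8). Advance 2.
Byte at offset 20: 0xF0 = 11110000 → 4-byte char (#9). Advance 4.
Reached end at offset 24 after 9 code points.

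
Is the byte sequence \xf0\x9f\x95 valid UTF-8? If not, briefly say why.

Leading byte 0xF0 = 11110000 → 4-byte form, but only 3 bytes are present.

invalid (sequence truncated)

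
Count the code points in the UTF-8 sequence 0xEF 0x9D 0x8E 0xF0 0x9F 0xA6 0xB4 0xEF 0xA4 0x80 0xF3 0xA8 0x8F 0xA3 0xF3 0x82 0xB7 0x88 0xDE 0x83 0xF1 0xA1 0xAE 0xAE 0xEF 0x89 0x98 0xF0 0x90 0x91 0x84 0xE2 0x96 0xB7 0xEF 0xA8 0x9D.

11

Byte at offset 0: 0xEF = 11101111 → 3-byte char (#1). Advance 3.
Byte at offset 3: 0xF0 = 11110000 → 4-byte char (#2). Advance 4.
Byte at offset 7: 0xEF = 11101111 → 3-byte char (#3). Advance 3.
Byte at offset 10: 0xF3 = 11110011 → 4-byte char (#4). Advance 4.
Byte at offset 14: 0xF3 = 11110011 → 4-byte char (#5). Advance 4.
Byte at offset 18: 0xDE = 11011110 → 2-byte char (#6). Advance 2.
Byte at offset 20: 0xF1 = 11110001 → 4-byte char (#7). Advance 4.
Byte at offset 24: 0xEF = 11101111 → 3-byte char (#8). Advance 3.
Byte at offset 27: 0xF0 = 11110000 → 4-byte char (#9). Advance 4.
Byte at offset 31: 0xE2 = 11100010 → 3-byte char (#10). Advance 3.
Byte at offset 34: 0xEF = 11101111 → 3-byte char (#11). Advance 3.
Reached end at offset 37 after 11 code points.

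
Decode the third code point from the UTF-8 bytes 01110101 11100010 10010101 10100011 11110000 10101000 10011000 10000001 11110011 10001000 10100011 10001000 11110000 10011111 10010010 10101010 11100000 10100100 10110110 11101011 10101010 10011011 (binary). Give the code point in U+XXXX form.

Offset 0: leading byte 0x75 = 01110101 → 1-byte char #1 = 75.
Offset 1: leading byte 0xE2 = 11100010 → 3-byte char #2 = E2 95 A3.
Offset 4: leading byte 0xF0 = 11110000 → 4-byte char #3 = F0 A8 98 81.
Leading byte 0xF0 = 11110000 matches 11110xxx → 4-byte sequence.
Byte 1: 0xF0 = 11110000, payload 000 (3 bits).
Byte 2: 0xA8 = 10101000 (10xxxxxx ✓), payload 101000.
Byte 3: 0x98 = 10011000 (10xxxxxx ✓), payload 011000.
Byte 4: 0x81 = 10000001 (10xxxxxx ✓), payload 000001.
Concatenate: 000101000011000000001 = 0x28601 (21 bits → U+28601).

U+28601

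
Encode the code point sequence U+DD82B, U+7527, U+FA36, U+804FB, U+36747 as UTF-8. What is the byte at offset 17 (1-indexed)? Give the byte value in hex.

1-indexed offset 17 is 0-indexed offset 16.
U+DD82B → 4-byte form F3 9D A0 AB at offsets 0–3.
U+7527 → 3-byte form E7 94 A7 at offsets 4–6.
U+FA36 → 3-byte form EF A8 B6 at offsets 7–9.
U+804FB → 4-byte form F2 80 93 BB at offsets 10–13.
U+36747 → 4-byte form F0 B6 9D 87 at offsets 14–17.
Offset 16 falls in char 5's range; it's byte 3 of F0 B6 9D 87 = 0x9D.

0x9D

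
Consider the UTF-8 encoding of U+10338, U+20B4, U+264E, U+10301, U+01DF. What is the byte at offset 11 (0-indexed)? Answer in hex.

0x90

U+10338 → 4-byte form F0 90 8C B8 at offsets 0–3.
U+20B4 → 3-byte form E2 82 B4 at offsets 4–6.
U+264E → 3-byte form E2 99 8E at offsets 7–9.
U+10301 → 4-byte form F0 90 8C 81 at offsets 10–13.
Offset 11 falls in char 4's range; it's byte 2 of F0 90 8C 81 = 0x90.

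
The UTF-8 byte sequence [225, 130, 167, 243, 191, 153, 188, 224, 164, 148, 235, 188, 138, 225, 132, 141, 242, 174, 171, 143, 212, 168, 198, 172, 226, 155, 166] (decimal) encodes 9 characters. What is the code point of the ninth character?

U+26E6

Offset 0: leading byte 0xE1 = 11100001 → 3-byte char #1 = E1 82 A7.
Offset 3: leading byte 0xF3 = 11110011 → 4-byte char #2 = F3 BF 99 BC.
Offset 7: leading byte 0xE0 = 11100000 → 3-byte char #3 = E0 A4 94.
Offset 10: leading byte 0xEB = 11101011 → 3-byte char #4 = EB BC 8A.
Offset 13: leading byte 0xE1 = 11100001 → 3-byte char #5 = E1 84 8D.
Offset 16: leading byte 0xF2 = 11110010 → 4-byte char #6 = F2 AE AB 8F.
Offset 20: leading byte 0xD4 = 11010100 → 2-byte char #7 = D4 A8.
Offset 22: leading byte 0xC6 = 11000110 → 2-byte char #8 = C6 AC.
Offset 24: leading byte 0xE2 = 11100010 → 3-byte char #9 = E2 9B A6.
Leading byte 0xE2 = 11100010 matches 1110xxxx → 3-byte sequence.
Byte 1: 0xE2 = 11100010, payload 0010 (4 bits).
Byte 2: 0x9B = 10011011 (10xxxxxx ✓), payload 011011.
Byte 3: 0xA6 = 10100110 (10xxxxxx ✓), payload 100110.
Concatenate: 0010011011100110 = 0x26E6 (16 bits → U+26E6).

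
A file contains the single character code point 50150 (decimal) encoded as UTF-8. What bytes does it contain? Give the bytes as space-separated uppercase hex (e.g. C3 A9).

U+C3E6 = 0xC3E6 = 50150 decimal. In range U+0800–U+FFFF → 3-byte form: 1110xxxx 10xxxxxx 10xxxxxx.
Binary (16 bits): 1100001111100110.
Split 4+6+6: 1100 | 001111 | 100110.
Byte 1: 11101100 = 0xEC.
Byte 2: 10001111 = 0x8F.
Byte 3: 10100110 = 0xA6.

EC 8F A6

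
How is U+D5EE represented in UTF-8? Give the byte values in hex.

U+D5EE = 0xD5EE = 54766 decimal. In range U+0800–U+FFFF → 3-byte form: 1110xxxx 10xxxxxx 10xxxxxx.
Binary (16 bits): 1101010111101110.
Split 4+6+6: 1101 | 010111 | 101110.
Byte 1: 11101101 = 0xED.
Byte 2: 10010111 = 0x97.
Byte 3: 10101110 = 0xAE.

ED 97 AE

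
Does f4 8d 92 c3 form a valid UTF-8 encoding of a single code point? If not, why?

invalid (non-continuation byte where continuation expected)

Leading byte 0xF4 = 11110100 → 4-byte form.
Byte 4 is 0xC3 = 11000011, which is not 10xxxxxx — expected a continuation byte.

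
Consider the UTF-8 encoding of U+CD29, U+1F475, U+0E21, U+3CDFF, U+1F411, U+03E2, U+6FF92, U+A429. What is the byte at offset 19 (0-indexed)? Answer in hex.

U+CD29 → 3-byte form EC B4 A9 at offsets 0–2.
U+1F475 → 4-byte form F0 9F 91 B5 at offsets 3–6.
U+0E21 → 3-byte form E0 B8 A1 at offsets 7–9.
U+3CDFF → 4-byte form F0 BC B7 BF at offsets 10–13.
U+1F411 → 4-byte form F0 9F 90 91 at offsets 14–17.
U+03E2 → 2-byte form CF A2 at offsets 18–19.
Offset 19 falls in char 6's range; it's byte 2 of CF A2 = 0xA2.

0xA2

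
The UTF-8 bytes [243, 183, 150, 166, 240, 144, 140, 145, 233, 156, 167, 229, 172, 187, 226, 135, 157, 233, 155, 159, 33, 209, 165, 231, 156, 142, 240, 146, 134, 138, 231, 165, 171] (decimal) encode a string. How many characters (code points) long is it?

11

Byte at offset 0: 0xF3 = 11110011 → 4-byte char (#1). Advance 4.
Byte at offset 4: 0xF0 = 11110000 → 4-byte char (#2). Advance 4.
Byte at offset 8: 0xE9 = 11101001 → 3-byte char (#3). Advance 3.
Byte at offset 11: 0xE5 = 11100101 → 3-byte char (#4). Advance 3.
Byte at offset 14: 0xE2 = 11100010 → 3-byte char (#5). Advance 3.
Byte at offset 17: 0xE9 = 11101001 → 3-byte char (#6). Advance 3.
Byte at offset 20: 0x21 = 00100001 → 1-byte char (#7). Advance 1.
Byte at offset 21: 0xD1 = 11010001 → 2-byte char (#8). Advance 2.
Byte at offset 23: 0xE7 = 11100111 → 3-byte char (#9). Advance 3.
Byte at offset 26: 0xF0 = 11110000 → 4-byte char (#10). Advance 4.
Byte at offset 30: 0xE7 = 11100111 → 3-byte char (#11). Advance 3.
Reached end at offset 33 after 11 code points.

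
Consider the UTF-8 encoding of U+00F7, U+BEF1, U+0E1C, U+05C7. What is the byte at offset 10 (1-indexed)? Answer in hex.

1-indexed offset 10 is 0-indexed offset 9.
U+00F7 → 2-byte form C3 B7 at offsets 0–1.
U+BEF1 → 3-byte form EB BB B1 at offsets 2–4.
U+0E1C → 3-byte form E0 B8 9C at offsets 5–7.
U+05C7 → 2-byte form D7 87 at offsets 8–9.
Offset 9 falls in char 4's range; it's byte 2 of D7 87 = 0x87.

0x87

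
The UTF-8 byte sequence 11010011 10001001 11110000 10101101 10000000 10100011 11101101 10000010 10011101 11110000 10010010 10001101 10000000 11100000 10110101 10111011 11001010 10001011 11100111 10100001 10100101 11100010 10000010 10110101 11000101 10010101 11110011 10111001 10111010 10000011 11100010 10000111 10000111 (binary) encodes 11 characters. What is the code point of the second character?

Offset 0: leading byte 0xD3 = 11010011 → 2-byte char #1 = D3 89.
Offset 2: leading byte 0xF0 = 11110000 → 4-byte char #2 = F0 AD 80 A3.
Leading byte 0xF0 = 11110000 matches 11110xxx → 4-byte sequence.
Byte 1: 0xF0 = 11110000, payload 000 (3 bits).
Byte 2: 0xAD = 10101101 (10xxxxxx ✓), payload 101101.
Byte 3: 0x80 = 10000000 (10xxxxxx ✓), payload 000000.
Byte 4: 0xA3 = 10100011 (10xxxxxx ✓), payload 100011.
Concatenate: 000101101000000100011 = 0x2D023 (21 bits → U+2D023).

U+2D023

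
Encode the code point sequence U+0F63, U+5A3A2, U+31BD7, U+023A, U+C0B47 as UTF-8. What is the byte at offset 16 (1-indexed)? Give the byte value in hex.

1-indexed offset 16 is 0-indexed offset 15.
U+0F63 → 3-byte form E0 BD A3 at offsets 0–2.
U+5A3A2 → 4-byte form F1 9A 8E A2 at offsets 3–6.
U+31BD7 → 4-byte form F0 B1 AF 97 at offsets 7–10.
U+023A → 2-byte form C8 BA at offsets 11–12.
U+C0B47 → 4-byte form F3 80 AD 87 at offsets 13–16.
Offset 15 falls in char 5's range; it's byte 3 of F3 80 AD 87 = 0xAD.

0xAD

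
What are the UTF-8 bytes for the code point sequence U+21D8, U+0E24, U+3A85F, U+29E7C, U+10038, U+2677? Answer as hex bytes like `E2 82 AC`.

U+21D8: 3-byte form → E2 87 98.
U+0E24: 3-byte form → E0 B8 A4.
U+3A85F: 4-byte form → F0 BA A1 9F.
U+29E7C: 4-byte form → F0 A9 B9 BC.
U+10038: 4-byte form → F0 90 80 B8.
U+2677: 3-byte form → E2 99 B7.
Concatenated (21 bytes): E2 87 98 E0 B8 A4 F0 BA A1 9F F0 A9 B9 BC F0 90 80 B8 E2 99 B7.

E2 87 98 E0 B8 A4 F0 BA A1 9F F0 A9 B9 BC F0 90 80 B8 E2 99 B7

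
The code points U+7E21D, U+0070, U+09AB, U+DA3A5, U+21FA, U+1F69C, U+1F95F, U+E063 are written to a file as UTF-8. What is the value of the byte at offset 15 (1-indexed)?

1-indexed offset 15 is 0-indexed offset 14.
U+7E21D → 4-byte form F1 BE 88 9D at offsets 0–3.
U+0070 → 1-byte form 70 at offsets 4–4.
U+09AB → 3-byte form E0 A6 AB at offsets 5–7.
U+DA3A5 → 4-byte form F3 9A 8E A5 at offsets 8–11.
U+21FA → 3-byte form E2 87 BA at offsets 12–14.
Offset 14 falls in char 5's range; it's byte 3 of E2 87 BA = 0xBA.

0xBA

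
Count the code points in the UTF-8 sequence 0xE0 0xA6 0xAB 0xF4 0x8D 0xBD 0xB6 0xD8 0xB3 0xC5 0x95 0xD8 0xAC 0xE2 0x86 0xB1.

Byte at offset 0: 0xE0 = 11100000 → 3-byte char (#1). Advance 3.
Byte at offset 3: 0xF4 = 11110100 → 4-byte char (#2). Advance 4.
Byte at offset 7: 0xD8 = 11011000 → 2-byte char (#3). Advance 2.
Byte at offset 9: 0xC5 = 11000101 → 2-byte char (#4). Advance 2.
Byte at offset 11: 0xD8 = 11011000 → 2-byte char (#5). Advance 2.
Byte at offset 13: 0xE2 = 11100010 → 3-byte char (#6). Advance 3.
Reached end at offset 16 after 6 code points.

6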